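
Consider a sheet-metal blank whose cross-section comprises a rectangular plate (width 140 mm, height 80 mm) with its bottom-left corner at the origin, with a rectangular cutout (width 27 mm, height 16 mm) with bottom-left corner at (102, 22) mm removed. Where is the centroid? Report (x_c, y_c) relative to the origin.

Part | A | x̄ᵢ | ȳᵢ | A·x̄ᵢ | A·ȳᵢ
plate | 11200.00 | 70.00 | 40.00 | 784000.00 | 448000.00
hole | -432.00 | 115.50 | 30.00 | -49896.00 | -12960.00
Σ | 10768.00 |  |  | 734104.00 | 435040.00
x_c = 734104.00 / 10768.00 = 68.17 mm
y_c = 435040.00 / 10768.00 = 40.40 mm

x_c = 68.17 mm, y_c = 40.40 mm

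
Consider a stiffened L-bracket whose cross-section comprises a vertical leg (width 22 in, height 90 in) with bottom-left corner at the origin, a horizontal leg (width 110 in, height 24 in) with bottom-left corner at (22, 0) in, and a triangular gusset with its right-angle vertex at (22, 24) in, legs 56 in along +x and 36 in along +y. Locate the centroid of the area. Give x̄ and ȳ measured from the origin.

Part | A | x̄ᵢ | ȳᵢ | A·x̄ᵢ | A·ȳᵢ
vertical leg | 1980.00 | 11.00 | 45.00 | 21780.00 | 89100.00
horizontal leg | 2640.00 | 77.00 | 12.00 | 203280.00 | 31680.00
gusset | 1008.00 | 40.67 | 36.00 | 40992.00 | 36288.00
Σ | 5628.00 |  |  | 266052.00 | 157068.00
x̄ = 266052.00 / 5628.00 = 47.27 in
ȳ = 157068.00 / 5628.00 = 27.91 in

x̄ = 47.27 in, ȳ = 27.91 in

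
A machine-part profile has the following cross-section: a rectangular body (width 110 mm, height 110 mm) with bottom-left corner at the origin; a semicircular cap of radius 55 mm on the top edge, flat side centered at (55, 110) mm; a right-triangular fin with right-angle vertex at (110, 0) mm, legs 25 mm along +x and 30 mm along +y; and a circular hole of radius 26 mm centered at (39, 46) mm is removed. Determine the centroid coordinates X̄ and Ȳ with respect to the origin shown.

Part | A | x̄ᵢ | ȳᵢ | A·x̄ᵢ | A·ȳᵢ
rectangular body | 12100.00 | 55.00 | 55.00 | 665500.00 | 665500.00
semicircular top | 4751.66 | 55.00 | 133.34 | 261341.24 | 633599.14
triangular fin | 375.00 | 118.33 | 10.00 | 44375.00 | 3750.00
hole | -2123.72 | 39.00 | 46.00 | -82824.95 | -97690.97
Σ | 15102.94 |  |  | 888391.29 | 1205158.18
X̄ = 888391.29 / 15102.94 = 58.82 mm
Ȳ = 1205158.18 / 15102.94 = 79.80 mm

X̄ = 58.82 mm, Ȳ = 79.80 mm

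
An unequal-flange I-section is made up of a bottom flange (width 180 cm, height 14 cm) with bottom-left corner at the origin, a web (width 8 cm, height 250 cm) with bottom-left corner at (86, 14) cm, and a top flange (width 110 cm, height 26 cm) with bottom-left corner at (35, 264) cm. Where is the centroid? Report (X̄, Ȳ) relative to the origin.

Part | A | x̄ᵢ | ȳᵢ | A·x̄ᵢ | A·ȳᵢ
bottom flange | 2520.00 | 90.00 | 7.00 | 226800.00 | 17640.00
web | 2000.00 | 90.00 | 139.00 | 180000.00 | 278000.00
top flange | 2860.00 | 90.00 | 277.00 | 257400.00 | 792220.00
Σ | 7380.00 |  |  | 664200.00 | 1087860.00
X̄ = 664200.00 / 7380.00 = 90.00 cm
Ȳ = 1087860.00 / 7380.00 = 147.41 cm

X̄ = 90.00 cm, Ȳ = 147.41 cm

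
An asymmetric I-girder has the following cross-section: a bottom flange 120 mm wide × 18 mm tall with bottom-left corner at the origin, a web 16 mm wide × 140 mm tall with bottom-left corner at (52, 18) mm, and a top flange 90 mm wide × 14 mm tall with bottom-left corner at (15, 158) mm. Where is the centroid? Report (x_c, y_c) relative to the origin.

x_c = 60.00 mm, y_c = 74.99 mm

bottom flange: A = 120 × 18 = 2160.00, centroid at (60.00, 9.00).
web: A = 16 × 140 = 2240.00, centroid at (60.00, 88.00).
top flange: A = 90 × 14 = 1260.00, centroid at (60.00, 165.00).
ΣA = 5660.00 mm²
ΣAx_c = (2160.00)(60.00) + (2240.00)(60.00) + (1260.00)(60.00) = 339600.00 mm³
ΣAy_c = (2160.00)(9.00) + (2240.00)(88.00) + (1260.00)(165.00) = 424460.00 mm³
x_c = 339600.00 / 5660.00 = 60.00 mm
y_c = 424460.00 / 5660.00 = 74.99 mm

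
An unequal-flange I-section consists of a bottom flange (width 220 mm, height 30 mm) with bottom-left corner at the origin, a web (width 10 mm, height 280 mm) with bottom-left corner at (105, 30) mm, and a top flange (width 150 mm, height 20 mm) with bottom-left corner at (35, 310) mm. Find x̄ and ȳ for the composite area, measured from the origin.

x̄ = 110.00 mm, ȳ = 123.79 mm

bottom flange: A = 220 × 30 = 6600.00, centroid at (110.00, 15.00).
web: A = 10 × 280 = 2800.00, centroid at (110.00, 170.00).
top flange: A = 150 × 20 = 3000.00, centroid at (110.00, 320.00).
ΣA = 12400.00 mm²
ΣAx̄ = (6600.00)(110.00) + (2800.00)(110.00) + (3000.00)(110.00) = 1364000.00 mm³
ΣAȳ = (6600.00)(15.00) + (2800.00)(170.00) + (3000.00)(320.00) = 1535000.00 mm³
x̄ = 1364000.00 / 12400.00 = 110.00 mm
ȳ = 1535000.00 / 12400.00 = 123.79 mm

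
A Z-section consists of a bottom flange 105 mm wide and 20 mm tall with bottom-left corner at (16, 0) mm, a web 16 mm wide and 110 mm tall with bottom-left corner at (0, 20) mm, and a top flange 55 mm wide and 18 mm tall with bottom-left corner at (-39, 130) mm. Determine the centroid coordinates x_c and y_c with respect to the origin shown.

x_c = 30.22 mm, y_c = 59.92 mm

Part | A | x̄ᵢ | ȳᵢ | A·x̄ᵢ | A·ȳᵢ
bottom flange | 2100.00 | 68.50 | 10.00 | 143850.00 | 21000.00
web | 1760.00 | 8.00 | 75.00 | 14080.00 | 132000.00
top flange | 990.00 | -11.50 | 139.00 | -11385.00 | 137610.00
Σ | 4850.00 |  |  | 146545.00 | 290610.00
x_c = 146545.00 / 4850.00 = 30.22 mm
y_c = 290610.00 / 4850.00 = 59.92 mm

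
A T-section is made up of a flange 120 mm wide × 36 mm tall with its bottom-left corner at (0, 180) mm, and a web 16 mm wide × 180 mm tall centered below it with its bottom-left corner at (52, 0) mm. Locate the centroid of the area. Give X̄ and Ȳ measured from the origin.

web: A = 16 × 180 = 2880.00, centroid at (60.00, 90.00).
flange: A = 120 × 36 = 4320.00, centroid at (60.00, 198.00).
ΣA = 7200.00 mm², ΣAX̄ = 432000.00 mm³, ΣAȲ = 1114560.00 mm³.
X̄ = 432000.00/7200.00 = 60.00 mm; Ȳ = 1114560.00/7200.00 = 154.80 mm.

X̄ = 60.00 mm, Ȳ = 154.80 mm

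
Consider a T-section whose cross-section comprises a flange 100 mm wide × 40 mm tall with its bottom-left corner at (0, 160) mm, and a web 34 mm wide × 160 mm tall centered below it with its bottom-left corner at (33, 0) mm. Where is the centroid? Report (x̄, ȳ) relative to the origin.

web: A = 34 × 160 = 5440.00, centroid at (50.00, 80.00).
flange: A = 100 × 40 = 4000.00, centroid at (50.00, 180.00).
ΣA = 9440.00 mm², ΣAx̄ = 472000.00 mm³, ΣAȳ = 1155200.00 mm³.
x̄ = 472000.00/9440.00 = 50.00 mm; ȳ = 1155200.00/9440.00 = 122.37 mm.

x̄ = 50.00 mm, ȳ = 122.37 mm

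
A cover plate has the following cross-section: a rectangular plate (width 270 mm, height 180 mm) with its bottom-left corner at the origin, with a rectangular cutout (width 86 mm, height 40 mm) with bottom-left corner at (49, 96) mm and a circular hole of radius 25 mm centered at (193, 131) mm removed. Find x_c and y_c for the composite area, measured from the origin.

plate: A = 270 × 180 = 48600.00, centroid at (135.00, 90.00).
hole 1: A = −(86 × 40) = -3440.00, centroid at (92.00, 116.00).
hole 2: A = −π·25² = -1963.50, centroid at (193.00, 131.00).
ΣA = 43196.50 mm², ΣAx_c = 5865565.39 mm³, ΣAy_c = 3717742.10 mm³.
x_c = 5865565.39/43196.50 = 135.79 mm; y_c = 3717742.10/43196.50 = 86.07 mm.

x_c = 135.79 mm, y_c = 86.07 mm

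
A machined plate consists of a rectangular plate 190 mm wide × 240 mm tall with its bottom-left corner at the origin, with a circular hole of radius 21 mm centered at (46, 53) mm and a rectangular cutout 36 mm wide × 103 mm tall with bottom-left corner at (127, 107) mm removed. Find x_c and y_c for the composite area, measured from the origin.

x_c = 92.10 mm, y_c = 118.77 mm

plate: A = 190 × 240 = 45600.00, centroid at (95.00, 120.00).
hole 1: A = −π·21² = -1385.44, centroid at (46.00, 53.00).
hole 2: A = −(36 × 103) = -3708.00, centroid at (145.00, 158.50).
ΣA = 40506.56 mm², ΣAx_c = 3730609.65 mm³, ΣAy_c = 4810853.55 mm³.
x_c = 3730609.65/40506.56 = 92.10 mm; y_c = 4810853.55/40506.56 = 118.77 mm.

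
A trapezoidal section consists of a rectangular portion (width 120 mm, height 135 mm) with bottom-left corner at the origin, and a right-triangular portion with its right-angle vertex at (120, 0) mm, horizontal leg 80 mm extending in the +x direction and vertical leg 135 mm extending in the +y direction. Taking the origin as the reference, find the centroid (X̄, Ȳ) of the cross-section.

X̄ = 81.67 mm, Ȳ = 61.88 mm

Part | A | x̄ᵢ | ȳᵢ | A·x̄ᵢ | A·ȳᵢ
rectangular portion | 16200.00 | 60.00 | 67.50 | 972000.00 | 1093500.00
triangular portion | 5400.00 | 146.67 | 45.00 | 792000.00 | 243000.00
Σ | 21600.00 |  |  | 1764000.00 | 1336500.00
X̄ = 1764000.00 / 21600.00 = 81.67 mm
Ȳ = 1336500.00 / 21600.00 = 61.88 mm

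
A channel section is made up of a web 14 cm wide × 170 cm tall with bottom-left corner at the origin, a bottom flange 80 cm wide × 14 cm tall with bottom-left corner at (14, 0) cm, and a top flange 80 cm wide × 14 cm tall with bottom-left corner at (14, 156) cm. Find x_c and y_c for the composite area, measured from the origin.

web: A = 14 × 170 = 2380.00, centroid at (7.00, 85.00).
bottom flange: A = 80 × 14 = 1120.00, centroid at (54.00, 7.00).
top flange: A = 80 × 14 = 1120.00, centroid at (54.00, 163.00).
ΣA = 4620.00 cm²
ΣAx_c = (2380.00)(7.00) + (1120.00)(54.00) + (1120.00)(54.00) = 137620.00 cm³
ΣAy_c = (2380.00)(85.00) + (1120.00)(7.00) + (1120.00)(163.00) = 392700.00 cm³
x_c = 137620.00 / 4620.00 = 29.79 cm
y_c = 392700.00 / 4620.00 = 85.00 cm

x_c = 29.79 cm, y_c = 85.00 cm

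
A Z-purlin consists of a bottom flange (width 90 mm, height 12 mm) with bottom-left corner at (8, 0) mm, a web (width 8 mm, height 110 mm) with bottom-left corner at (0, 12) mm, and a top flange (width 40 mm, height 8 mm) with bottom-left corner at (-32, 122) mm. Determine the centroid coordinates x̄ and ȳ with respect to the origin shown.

x̄ = 24.96 mm, ȳ = 46.39 mm

Part | A | x̄ᵢ | ȳᵢ | A·x̄ᵢ | A·ȳᵢ
bottom flange | 1080.00 | 53.00 | 6.00 | 57240.00 | 6480.00
web | 880.00 | 4.00 | 67.00 | 3520.00 | 58960.00
top flange | 320.00 | -12.00 | 126.00 | -3840.00 | 40320.00
Σ | 2280.00 |  |  | 56920.00 | 105760.00
x̄ = 56920.00 / 2280.00 = 24.96 mm
ȳ = 105760.00 / 2280.00 = 46.39 mm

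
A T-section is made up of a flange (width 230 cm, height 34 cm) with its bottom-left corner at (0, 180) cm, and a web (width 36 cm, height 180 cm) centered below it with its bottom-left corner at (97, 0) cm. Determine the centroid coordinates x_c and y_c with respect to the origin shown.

x_c = 115.00 cm, y_c = 148.51 cm

Part | A | x̄ᵢ | ȳᵢ | A·x̄ᵢ | A·ȳᵢ
web | 6480.00 | 115.00 | 90.00 | 745200.00 | 583200.00
flange | 7820.00 | 115.00 | 197.00 | 899300.00 | 1540540.00
Σ | 14300.00 |  |  | 1644500.00 | 2123740.00
x_c = 1644500.00 / 14300.00 = 115.00 cm
y_c = 2123740.00 / 14300.00 = 148.51 cm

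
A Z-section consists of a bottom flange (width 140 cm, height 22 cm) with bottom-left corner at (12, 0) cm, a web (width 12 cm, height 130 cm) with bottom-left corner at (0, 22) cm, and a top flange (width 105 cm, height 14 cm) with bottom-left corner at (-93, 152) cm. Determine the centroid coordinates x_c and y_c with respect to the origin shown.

x_c = 33.12 cm, y_c = 66.01 cm

bottom flange: A = 140 × 22 = 3080.00, centroid at (82.00, 11.00).
web: A = 12 × 130 = 1560.00, centroid at (6.00, 87.00).
top flange: A = 105 × 14 = 1470.00, centroid at (-40.50, 159.00).
ΣA = 6110.00 cm², ΣAx_c = 202385.00 cm³, ΣAy_c = 403330.00 cm³.
x_c = 202385.00/6110.00 = 33.12 cm; y_c = 403330.00/6110.00 = 66.01 cm.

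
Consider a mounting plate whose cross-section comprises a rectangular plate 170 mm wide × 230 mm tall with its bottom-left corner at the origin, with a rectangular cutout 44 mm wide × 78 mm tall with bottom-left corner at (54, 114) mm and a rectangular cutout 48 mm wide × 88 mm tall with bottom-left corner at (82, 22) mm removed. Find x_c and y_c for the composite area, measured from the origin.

plate: A = 170 × 230 = 39100.00, centroid at (85.00, 115.00).
hole 1: A = −(44 × 78) = -3432.00, centroid at (76.00, 153.00).
hole 2: A = −(48 × 88) = -4224.00, centroid at (106.00, 66.00).
ΣA = 31444.00 mm², ΣAx_c = 2614924.00 mm³, ΣAy_c = 3692620.00 mm³.
x_c = 2614924.00/31444.00 = 83.16 mm; y_c = 3692620.00/31444.00 = 117.43 mm.

x_c = 83.16 mm, y_c = 117.43 mm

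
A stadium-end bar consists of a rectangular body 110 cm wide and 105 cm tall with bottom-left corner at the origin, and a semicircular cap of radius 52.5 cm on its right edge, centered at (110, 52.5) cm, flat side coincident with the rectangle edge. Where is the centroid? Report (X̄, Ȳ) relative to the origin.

rectangular body: A = 110 × 105 = 11550.00, centroid at (55.00, 52.50).
semicircular end: A = ½π·52.5² = 4329.51, centroid at (132.28, 52.50).
ΣA = 15879.51 cm², ΣAX̄ = 1207964.56 cm³, ΣAȲ = 833674.14 cm³.
X̄ = 1207964.56/15879.51 = 76.07 cm; Ȳ = 833674.14/15879.51 = 52.50 cm.

X̄ = 76.07 cm, Ȳ = 52.50 cm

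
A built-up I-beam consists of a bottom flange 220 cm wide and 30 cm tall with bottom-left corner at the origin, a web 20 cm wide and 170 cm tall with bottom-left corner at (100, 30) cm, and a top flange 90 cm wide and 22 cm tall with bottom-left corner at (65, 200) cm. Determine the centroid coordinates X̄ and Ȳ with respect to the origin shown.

Part | A | x̄ᵢ | ȳᵢ | A·x̄ᵢ | A·ȳᵢ
bottom flange | 6600.00 | 110.00 | 15.00 | 726000.00 | 99000.00
web | 3400.00 | 110.00 | 115.00 | 374000.00 | 391000.00
top flange | 1980.00 | 110.00 | 211.00 | 217800.00 | 417780.00
Σ | 11980.00 |  |  | 1317800.00 | 907780.00
X̄ = 1317800.00 / 11980.00 = 110.00 cm
Ȳ = 907780.00 / 11980.00 = 75.77 cm

X̄ = 110.00 cm, Ȳ = 75.77 cm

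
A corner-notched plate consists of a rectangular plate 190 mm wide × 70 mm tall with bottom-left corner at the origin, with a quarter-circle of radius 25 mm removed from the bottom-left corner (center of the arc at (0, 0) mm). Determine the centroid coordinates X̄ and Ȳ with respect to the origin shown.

Part | A | x̄ᵢ | ȳᵢ | A·x̄ᵢ | A·ȳᵢ
plate | 13300.00 | 95.00 | 35.00 | 1263500.00 | 465500.00
removed quarter-circle | -490.87 | 10.61 | 10.61 | -5208.33 | -5208.33
Σ | 12809.13 |  |  | 1258291.67 | 460291.67
X̄ = 1258291.67 / 12809.13 = 98.23 mm
Ȳ = 460291.67 / 12809.13 = 35.93 mm

X̄ = 98.23 mm, Ȳ = 35.93 mm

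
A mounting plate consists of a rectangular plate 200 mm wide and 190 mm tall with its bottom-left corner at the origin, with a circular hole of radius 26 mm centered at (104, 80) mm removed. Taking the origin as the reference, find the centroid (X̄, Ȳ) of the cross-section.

X̄ = 99.76 mm, Ȳ = 95.89 mm

Part | A | x̄ᵢ | ȳᵢ | A·x̄ᵢ | A·ȳᵢ
plate | 38000.00 | 100.00 | 95.00 | 3800000.00 | 3610000.00
hole | -2123.72 | 104.00 | 80.00 | -220866.53 | -169897.33
Σ | 35876.28 |  |  | 3579133.47 | 3440102.67
X̄ = 3579133.47 / 35876.28 = 99.76 mm
Ȳ = 3440102.67 / 35876.28 = 95.89 mm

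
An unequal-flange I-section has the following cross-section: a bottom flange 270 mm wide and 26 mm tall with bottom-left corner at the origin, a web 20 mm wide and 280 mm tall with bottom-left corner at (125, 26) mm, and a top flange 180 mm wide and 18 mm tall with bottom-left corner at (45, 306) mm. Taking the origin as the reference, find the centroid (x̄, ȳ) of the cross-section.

bottom flange: A = 270 × 26 = 7020.00, centroid at (135.00, 13.00).
web: A = 20 × 280 = 5600.00, centroid at (135.00, 166.00).
top flange: A = 180 × 18 = 3240.00, centroid at (135.00, 315.00).
ΣA = 15860.00 mm², ΣAx̄ = 2141100.00 mm³, ΣAȳ = 2041460.00 mm³.
x̄ = 2141100.00/15860.00 = 135.00 mm; ȳ = 2041460.00/15860.00 = 128.72 mm.

x̄ = 135.00 mm, ȳ = 128.72 mm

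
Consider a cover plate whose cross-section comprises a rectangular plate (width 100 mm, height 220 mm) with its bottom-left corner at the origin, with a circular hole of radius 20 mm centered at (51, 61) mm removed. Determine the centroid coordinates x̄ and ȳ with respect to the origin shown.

x̄ = 49.94 mm, ȳ = 112.97 mm

plate: A = 100 × 220 = 22000.00, centroid at (50.00, 110.00).
hole: A = −π·20² = -1256.64, centroid at (51.00, 61.00).
ΣA = 20743.36 mm²
ΣAx̄ = (22000.00)(50.00) + (-1256.64)(51.00) = 1035911.51 mm³
ΣAȳ = (22000.00)(110.00) + (-1256.64)(61.00) = 2343345.14 mm³
x̄ = 1035911.51 / 20743.36 = 49.94 mm
ȳ = 2343345.14 / 20743.36 = 112.97 mm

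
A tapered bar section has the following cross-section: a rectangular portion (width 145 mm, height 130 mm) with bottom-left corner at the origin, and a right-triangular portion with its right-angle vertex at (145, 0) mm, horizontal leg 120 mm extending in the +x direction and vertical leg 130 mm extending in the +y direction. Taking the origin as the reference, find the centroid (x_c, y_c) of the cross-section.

x_c = 105.43 mm, y_c = 58.66 mm

rectangular portion: A = 145 × 130 = 18850.00, centroid at (72.50, 65.00).
triangular portion: A = ½·120·130 = 7800.00, centroid at (185.00, 43.33).
ΣA = 26650.00 mm², ΣAx_c = 2809625.00 mm³, ΣAy_c = 1563250.00 mm³.
x_c = 2809625.00/26650.00 = 105.43 mm; y_c = 1563250.00/26650.00 = 58.66 mm.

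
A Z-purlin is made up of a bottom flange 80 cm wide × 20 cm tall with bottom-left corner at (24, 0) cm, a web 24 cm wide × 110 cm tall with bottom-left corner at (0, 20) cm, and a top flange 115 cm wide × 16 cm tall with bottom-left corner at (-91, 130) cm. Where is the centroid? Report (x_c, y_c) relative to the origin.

bottom flange: A = 80 × 20 = 1600.00, centroid at (64.00, 10.00).
web: A = 24 × 110 = 2640.00, centroid at (12.00, 75.00).
top flange: A = 115 × 16 = 1840.00, centroid at (-33.50, 138.00).
ΣA = 6080.00 cm², ΣAx_c = 72440.00 cm³, ΣAy_c = 467920.00 cm³.
x_c = 72440.00/6080.00 = 11.91 cm; y_c = 467920.00/6080.00 = 76.96 cm.

x_c = 11.91 cm, y_c = 76.96 cm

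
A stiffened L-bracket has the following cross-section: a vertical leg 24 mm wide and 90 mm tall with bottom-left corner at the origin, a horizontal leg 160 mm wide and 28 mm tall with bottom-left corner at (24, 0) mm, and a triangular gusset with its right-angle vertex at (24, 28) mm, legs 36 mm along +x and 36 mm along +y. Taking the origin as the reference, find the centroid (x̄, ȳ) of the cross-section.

vertical leg: A = 24 × 90 = 2160.00, centroid at (12.00, 45.00).
horizontal leg: A = 160 × 28 = 4480.00, centroid at (104.00, 14.00).
gusset: A = ½·36·36 = 648.00, centroid at (36.00, 40.00).
ΣA = 7288.00 mm²
ΣAx̄ = (2160.00)(12.00) + (4480.00)(104.00) + (648.00)(36.00) = 515168.00 mm³
ΣAȳ = (2160.00)(45.00) + (4480.00)(14.00) + (648.00)(40.00) = 185840.00 mm³
x̄ = 515168.00 / 7288.00 = 70.69 mm
ȳ = 185840.00 / 7288.00 = 25.50 mm

x̄ = 70.69 mm, ȳ = 25.50 mm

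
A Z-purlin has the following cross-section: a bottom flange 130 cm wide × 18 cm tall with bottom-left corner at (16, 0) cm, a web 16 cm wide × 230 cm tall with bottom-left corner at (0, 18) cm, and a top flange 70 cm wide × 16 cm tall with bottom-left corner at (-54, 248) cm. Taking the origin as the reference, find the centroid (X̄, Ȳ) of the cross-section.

Part | A | x̄ᵢ | ȳᵢ | A·x̄ᵢ | A·ȳᵢ
bottom flange | 2340.00 | 81.00 | 9.00 | 189540.00 | 21060.00
web | 3680.00 | 8.00 | 133.00 | 29440.00 | 489440.00
top flange | 1120.00 | -19.00 | 256.00 | -21280.00 | 286720.00
Σ | 7140.00 |  |  | 197700.00 | 797220.00
X̄ = 197700.00 / 7140.00 = 27.69 cm
Ȳ = 797220.00 / 7140.00 = 111.66 cm

X̄ = 27.69 cm, Ȳ = 111.66 cm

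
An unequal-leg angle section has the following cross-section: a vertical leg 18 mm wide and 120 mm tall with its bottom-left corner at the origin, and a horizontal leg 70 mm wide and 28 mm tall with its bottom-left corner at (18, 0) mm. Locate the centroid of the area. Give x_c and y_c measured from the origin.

x_c = 29.93 mm, y_c = 38.12 mm

Part | A | x̄ᵢ | ȳᵢ | A·x̄ᵢ | A·ȳᵢ
vertical leg | 2160.00 | 9.00 | 60.00 | 19440.00 | 129600.00
horizontal leg | 1960.00 | 53.00 | 14.00 | 103880.00 | 27440.00
Σ | 4120.00 |  |  | 123320.00 | 157040.00
x_c = 123320.00 / 4120.00 = 29.93 mm
y_c = 157040.00 / 4120.00 = 38.12 mm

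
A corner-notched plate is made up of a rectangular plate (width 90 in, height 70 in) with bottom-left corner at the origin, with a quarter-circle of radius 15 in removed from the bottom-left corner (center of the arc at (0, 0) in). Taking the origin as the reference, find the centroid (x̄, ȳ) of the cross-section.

plate: A = 90 × 70 = 6300.00, centroid at (45.00, 35.00).
removed quarter-circle: A = −¼π·15² = -176.71, centroid at (6.37, 6.37).
ΣA = 6123.29 in²
ΣAx̄ = (6300.00)(45.00) + (-176.71)(6.37) = 282375.00 in³
ΣAȳ = (6300.00)(35.00) + (-176.71)(6.37) = 219375.00 in³
x̄ = 282375.00 / 6123.29 = 46.11 in
ȳ = 219375.00 / 6123.29 = 35.83 in

x̄ = 46.11 in, ȳ = 35.83 in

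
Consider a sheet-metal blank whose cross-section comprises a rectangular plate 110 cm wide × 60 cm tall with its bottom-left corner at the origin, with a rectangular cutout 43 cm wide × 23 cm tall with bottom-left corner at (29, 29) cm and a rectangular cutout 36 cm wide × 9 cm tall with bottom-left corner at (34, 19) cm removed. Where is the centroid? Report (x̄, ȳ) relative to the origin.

plate: A = 110 × 60 = 6600.00, centroid at (55.00, 30.00).
hole 1: A = −(43 × 23) = -989.00, centroid at (50.50, 40.50).
hole 2: A = −(36 × 9) = -324.00, centroid at (52.00, 23.50).
ΣA = 5287.00 cm², ΣAx̄ = 296207.50 cm³, ΣAȳ = 150331.50 cm³.
x̄ = 296207.50/5287.00 = 56.03 cm; ȳ = 150331.50/5287.00 = 28.43 cm.

x̄ = 56.03 cm, ȳ = 28.43 cm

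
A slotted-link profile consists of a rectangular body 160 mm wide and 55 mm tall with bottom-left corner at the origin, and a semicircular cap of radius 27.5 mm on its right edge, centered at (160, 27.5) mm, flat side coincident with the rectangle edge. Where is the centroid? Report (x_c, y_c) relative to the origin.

x_c = 90.90 mm, y_c = 27.50 mm

rectangular body: A = 160 × 55 = 8800.00, centroid at (80.00, 27.50).
semicircular end: A = ½π·27.5² = 1187.91, centroid at (171.67, 27.50).
ΣA = 9987.91 mm², ΣAx_c = 907930.94 mm³, ΣAy_c = 274667.65 mm³.
x_c = 907930.94/9987.91 = 90.90 mm; y_c = 274667.65/9987.91 = 27.50 mm.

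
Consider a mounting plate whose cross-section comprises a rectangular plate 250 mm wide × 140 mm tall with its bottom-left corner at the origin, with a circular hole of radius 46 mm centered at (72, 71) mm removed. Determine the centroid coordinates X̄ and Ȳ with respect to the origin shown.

plate: A = 250 × 140 = 35000.00, centroid at (125.00, 70.00).
hole: A = −π·46² = -6647.61, centroid at (72.00, 71.00).
ΣA = 28352.39 mm²
ΣAX̄ = (35000.00)(125.00) + (-6647.61)(72.00) = 3896372.08 mm³
ΣAȲ = (35000.00)(70.00) + (-6647.61)(71.00) = 1978019.69 mm³
X̄ = 3896372.08 / 28352.39 = 137.43 mm
Ȳ = 1978019.69 / 28352.39 = 69.77 mm

X̄ = 137.43 mm, Ȳ = 69.77 mm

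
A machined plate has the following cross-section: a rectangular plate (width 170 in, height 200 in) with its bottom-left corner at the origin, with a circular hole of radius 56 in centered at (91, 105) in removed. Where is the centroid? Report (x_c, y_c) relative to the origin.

Part | A | x̄ᵢ | ȳᵢ | A·x̄ᵢ | A·ȳᵢ
plate | 34000.00 | 85.00 | 100.00 | 2890000.00 | 3400000.00
hole | -9852.03 | 91.00 | 105.00 | -896535.15 | -1034463.63
Σ | 24147.97 |  |  | 1993464.85 | 2365536.37
x_c = 1993464.85 / 24147.97 = 82.55 in
y_c = 2365536.37 / 24147.97 = 97.96 in

x_c = 82.55 in, y_c = 97.96 in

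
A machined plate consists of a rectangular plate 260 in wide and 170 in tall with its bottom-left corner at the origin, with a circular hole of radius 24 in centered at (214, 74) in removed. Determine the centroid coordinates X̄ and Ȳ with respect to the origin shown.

X̄ = 126.41 in, Ȳ = 85.47 in

plate: A = 260 × 170 = 44200.00, centroid at (130.00, 85.00).
hole: A = −π·24² = -1809.56, centroid at (214.00, 74.00).
ΣA = 42390.44 in², ΣAX̄ = 5358754.72 in³, ΣAȲ = 3623092.75 in³.
X̄ = 5358754.72/42390.44 = 126.41 in; Ȳ = 3623092.75/42390.44 = 85.47 in.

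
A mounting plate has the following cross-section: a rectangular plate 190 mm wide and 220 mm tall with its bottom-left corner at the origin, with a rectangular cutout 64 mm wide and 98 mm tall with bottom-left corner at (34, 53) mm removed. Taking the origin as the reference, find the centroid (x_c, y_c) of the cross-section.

x_c = 100.12 mm, y_c = 111.41 mm

plate: A = 190 × 220 = 41800.00, centroid at (95.00, 110.00).
hole: A = −(64 × 98) = -6272.00, centroid at (66.00, 102.00).
ΣA = 35528.00 mm²
ΣAx_c = (41800.00)(95.00) + (-6272.00)(66.00) = 3557048.00 mm³
ΣAy_c = (41800.00)(110.00) + (-6272.00)(102.00) = 3958256.00 mm³
x_c = 3557048.00 / 35528.00 = 100.12 mm
y_c = 3958256.00 / 35528.00 = 111.41 mm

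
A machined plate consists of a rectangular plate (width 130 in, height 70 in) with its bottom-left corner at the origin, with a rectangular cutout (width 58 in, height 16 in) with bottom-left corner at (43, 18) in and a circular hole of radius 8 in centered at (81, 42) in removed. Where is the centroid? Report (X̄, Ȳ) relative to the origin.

X̄ = 63.78 in, Ȳ = 35.87 in

Part | A | x̄ᵢ | ȳᵢ | A·x̄ᵢ | A·ȳᵢ
plate | 9100.00 | 65.00 | 35.00 | 591500.00 | 318500.00
hole 1 | -928.00 | 72.00 | 26.00 | -66816.00 | -24128.00
hole 2 | -201.06 | 81.00 | 42.00 | -16286.02 | -8444.60
Σ | 7970.94 |  |  | 508397.98 | 285927.40
X̄ = 508397.98 / 7970.94 = 63.78 in
Ȳ = 285927.40 / 7970.94 = 35.87 in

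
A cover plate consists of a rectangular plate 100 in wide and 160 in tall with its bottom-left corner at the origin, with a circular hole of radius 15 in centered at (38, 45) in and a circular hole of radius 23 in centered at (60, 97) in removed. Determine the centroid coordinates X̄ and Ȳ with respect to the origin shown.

plate: A = 100 × 160 = 16000.00, centroid at (50.00, 80.00).
hole 1: A = −π·15² = -706.86, centroid at (38.00, 45.00).
hole 2: A = −π·23² = -1661.90, centroid at (60.00, 97.00).
ΣA = 13631.24 in²
ΣAX̄ = (16000.00)(50.00) + (-706.86)(38.00) + (-1661.90)(60.00) = 673425.23 in³
ΣAȲ = (16000.00)(80.00) + (-706.86)(45.00) + (-1661.90)(97.00) = 1086986.83 in³
X̄ = 673425.23 / 13631.24 = 49.40 in
Ȳ = 1086986.83 / 13631.24 = 79.74 in

X̄ = 49.40 in, Ȳ = 79.74 in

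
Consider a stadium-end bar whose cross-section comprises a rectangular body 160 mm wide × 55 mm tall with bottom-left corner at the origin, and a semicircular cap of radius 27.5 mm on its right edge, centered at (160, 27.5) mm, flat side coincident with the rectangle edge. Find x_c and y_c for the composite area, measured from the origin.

x_c = 90.90 mm, y_c = 27.50 mm

rectangular body: A = 160 × 55 = 8800.00, centroid at (80.00, 27.50).
semicircular end: A = ½π·27.5² = 1187.91, centroid at (171.67, 27.50).
ΣA = 9987.91 mm²
ΣAx_c = (8800.00)(80.00) + (1187.91)(171.67) = 907930.94 mm³
ΣAy_c = (8800.00)(27.50) + (1187.91)(27.50) = 274667.65 mm³
x_c = 907930.94 / 9987.91 = 90.90 mm
y_c = 274667.65 / 9987.91 = 27.50 mm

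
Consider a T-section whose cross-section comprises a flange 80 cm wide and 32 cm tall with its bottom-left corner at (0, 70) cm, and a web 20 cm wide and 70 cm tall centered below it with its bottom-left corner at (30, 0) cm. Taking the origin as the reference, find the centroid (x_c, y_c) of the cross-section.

web: A = 20 × 70 = 1400.00, centroid at (40.00, 35.00).
flange: A = 80 × 32 = 2560.00, centroid at (40.00, 86.00).
ΣA = 3960.00 cm², ΣAx_c = 158400.00 cm³, ΣAy_c = 269160.00 cm³.
x_c = 158400.00/3960.00 = 40.00 cm; y_c = 269160.00/3960.00 = 67.97 cm.

x_c = 40.00 cm, y_c = 67.97 cm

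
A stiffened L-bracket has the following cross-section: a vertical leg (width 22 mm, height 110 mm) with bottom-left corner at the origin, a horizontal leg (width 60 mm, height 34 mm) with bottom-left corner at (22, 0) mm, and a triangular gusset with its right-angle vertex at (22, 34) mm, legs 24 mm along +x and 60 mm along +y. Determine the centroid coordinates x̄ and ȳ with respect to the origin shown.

vertical leg: A = 22 × 110 = 2420.00, centroid at (11.00, 55.00).
horizontal leg: A = 60 × 34 = 2040.00, centroid at (52.00, 17.00).
gusset: A = ½·24·60 = 720.00, centroid at (30.00, 54.00).
ΣA = 5180.00 mm²
ΣAx̄ = (2420.00)(11.00) + (2040.00)(52.00) + (720.00)(30.00) = 154300.00 mm³
ΣAȳ = (2420.00)(55.00) + (2040.00)(17.00) + (720.00)(54.00) = 206660.00 mm³
x̄ = 154300.00 / 5180.00 = 29.79 mm
ȳ = 206660.00 / 5180.00 = 39.90 mm

x̄ = 29.79 mm, ȳ = 39.90 mm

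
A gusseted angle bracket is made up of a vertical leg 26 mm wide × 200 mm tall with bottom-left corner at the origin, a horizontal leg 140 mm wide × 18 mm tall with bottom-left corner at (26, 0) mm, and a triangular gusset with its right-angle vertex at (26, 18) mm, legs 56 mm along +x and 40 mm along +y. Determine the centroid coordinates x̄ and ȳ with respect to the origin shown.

vertical leg: A = 26 × 200 = 5200.00, centroid at (13.00, 100.00).
horizontal leg: A = 140 × 18 = 2520.00, centroid at (96.00, 9.00).
gusset: A = ½·56·40 = 1120.00, centroid at (44.67, 31.33).
ΣA = 8840.00 mm²
ΣAx̄ = (5200.00)(13.00) + (2520.00)(96.00) + (1120.00)(44.67) = 359546.67 mm³
ΣAȳ = (5200.00)(100.00) + (2520.00)(9.00) + (1120.00)(31.33) = 577773.33 mm³
x̄ = 359546.67 / 8840.00 = 40.67 mm
ȳ = 577773.33 / 8840.00 = 65.36 mm

x̄ = 40.67 mm, ȳ = 65.36 mm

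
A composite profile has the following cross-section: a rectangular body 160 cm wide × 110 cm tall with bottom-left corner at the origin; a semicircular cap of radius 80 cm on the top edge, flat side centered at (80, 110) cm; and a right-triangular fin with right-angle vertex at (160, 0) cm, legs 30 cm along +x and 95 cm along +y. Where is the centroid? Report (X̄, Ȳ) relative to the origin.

X̄ = 84.41 cm, Ȳ = 84.61 cm

rectangular body: A = 160 × 110 = 17600.00, centroid at (80.00, 55.00).
semicircular top: A = ½π·80² = 10053.10, centroid at (80.00, 143.95).
triangular fin: A = ½·30·95 = 1425.00, centroid at (170.00, 31.67).
ΣA = 29078.10 cm²
ΣAX̄ = (17600.00)(80.00) + (10053.10)(80.00) + (1425.00)(170.00) = 2454497.72 cm³
ΣAȲ = (17600.00)(55.00) + (10053.10)(143.95) + (1425.00)(31.67) = 2460298.95 cm³
X̄ = 2454497.72 / 29078.10 = 84.41 cm
Ȳ = 2460298.95 / 29078.10 = 84.61 cm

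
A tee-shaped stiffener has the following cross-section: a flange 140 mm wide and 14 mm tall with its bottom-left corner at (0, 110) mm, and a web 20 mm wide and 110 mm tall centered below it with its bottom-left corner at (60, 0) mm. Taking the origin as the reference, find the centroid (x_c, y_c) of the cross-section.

Part | A | x̄ᵢ | ȳᵢ | A·x̄ᵢ | A·ȳᵢ
web | 2200.00 | 70.00 | 55.00 | 154000.00 | 121000.00
flange | 1960.00 | 70.00 | 117.00 | 137200.00 | 229320.00
Σ | 4160.00 |  |  | 291200.00 | 350320.00
x_c = 291200.00 / 4160.00 = 70.00 mm
y_c = 350320.00 / 4160.00 = 84.21 mm

x_c = 70.00 mm, y_c = 84.21 mm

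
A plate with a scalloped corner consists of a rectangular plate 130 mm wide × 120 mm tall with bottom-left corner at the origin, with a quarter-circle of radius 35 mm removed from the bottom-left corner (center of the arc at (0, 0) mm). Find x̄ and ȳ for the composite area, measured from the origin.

x̄ = 68.30 mm, ȳ = 62.97 mm

plate: A = 130 × 120 = 15600.00, centroid at (65.00, 60.00).
removed quarter-circle: A = −¼π·35² = -962.11, centroid at (14.85, 14.85).
ΣA = 14637.89 mm²
ΣAx̄ = (15600.00)(65.00) + (-962.11)(14.85) = 999708.33 mm³
ΣAȳ = (15600.00)(60.00) + (-962.11)(14.85) = 921708.33 mm³
x̄ = 999708.33 / 14637.89 = 68.30 mm
ȳ = 921708.33 / 14637.89 = 62.97 mm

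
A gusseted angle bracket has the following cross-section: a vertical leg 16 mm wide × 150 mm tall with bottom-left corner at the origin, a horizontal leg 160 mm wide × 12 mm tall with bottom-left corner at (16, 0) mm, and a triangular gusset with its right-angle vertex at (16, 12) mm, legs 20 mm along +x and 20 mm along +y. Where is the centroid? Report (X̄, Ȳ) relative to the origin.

Part | A | x̄ᵢ | ȳᵢ | A·x̄ᵢ | A·ȳᵢ
vertical leg | 2400.00 | 8.00 | 75.00 | 19200.00 | 180000.00
horizontal leg | 1920.00 | 96.00 | 6.00 | 184320.00 | 11520.00
gusset | 200.00 | 22.67 | 18.67 | 4533.33 | 3733.33
Σ | 4520.00 |  |  | 208053.33 | 195253.33
X̄ = 208053.33 / 4520.00 = 46.03 mm
Ȳ = 195253.33 / 4520.00 = 43.20 mm

X̄ = 46.03 mm, Ȳ = 43.20 mm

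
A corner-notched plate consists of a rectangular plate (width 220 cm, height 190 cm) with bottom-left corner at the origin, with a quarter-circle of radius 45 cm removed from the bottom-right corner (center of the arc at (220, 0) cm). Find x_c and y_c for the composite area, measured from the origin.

x_c = 106.40 cm, y_c = 98.00 cm

plate: A = 220 × 190 = 41800.00, centroid at (110.00, 95.00).
removed quarter-circle: A = −¼π·45² = -1590.43, centroid at (200.90, 19.10).
ΣA = 40209.57 cm², ΣAx_c = 4278480.12 cm³, ΣAy_c = 3940625.00 cm³.
x_c = 4278480.12/40209.57 = 106.40 cm; y_c = 3940625.00/40209.57 = 98.00 cm.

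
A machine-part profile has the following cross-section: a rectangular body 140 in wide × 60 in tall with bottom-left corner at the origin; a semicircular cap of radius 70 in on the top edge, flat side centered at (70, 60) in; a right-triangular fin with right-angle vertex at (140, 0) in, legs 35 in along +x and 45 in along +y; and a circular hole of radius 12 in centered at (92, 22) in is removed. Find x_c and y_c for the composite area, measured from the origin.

rectangular body: A = 140 × 60 = 8400.00, centroid at (70.00, 30.00).
semicircular top: A = ½π·70² = 7696.90, centroid at (70.00, 89.71).
triangular fin: A = ½·35·45 = 787.50, centroid at (151.67, 15.00).
hole: A = −π·12² = -452.39, centroid at (92.00, 22.00).
ΣA = 16432.01 in²
ΣAx_c = (8400.00)(70.00) + (7696.90)(70.00) + (787.50)(151.67) + (-452.39)(92.00) = 1204600.82 in³
ΣAy_c = (8400.00)(30.00) + (7696.90)(89.71) + (787.50)(15.00) + (-452.39)(22.00) = 944340.72 in³
x_c = 1204600.82 / 16432.01 = 73.31 in
y_c = 944340.72 / 16432.01 = 57.47 in

x_c = 73.31 in, y_c = 57.47 in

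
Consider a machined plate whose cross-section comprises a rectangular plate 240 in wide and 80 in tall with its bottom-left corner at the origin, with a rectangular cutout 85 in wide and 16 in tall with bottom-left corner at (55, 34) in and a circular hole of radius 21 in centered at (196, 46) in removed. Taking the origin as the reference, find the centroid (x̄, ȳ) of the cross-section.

x̄ = 115.46 in, ȳ = 39.33 in

plate: A = 240 × 80 = 19200.00, centroid at (120.00, 40.00).
hole 1: A = −(85 × 16) = -1360.00, centroid at (97.50, 42.00).
hole 2: A = −π·21² = -1385.44, centroid at (196.00, 46.00).
ΣA = 16454.56 in²
ΣAx̄ = (19200.00)(120.00) + (-1360.00)(97.50) + (-1385.44)(196.00) = 1899853.30 in³
ΣAȳ = (19200.00)(40.00) + (-1360.00)(42.00) + (-1385.44)(46.00) = 647149.65 in³
x̄ = 1899853.30 / 16454.56 = 115.46 in
ȳ = 647149.65 / 16454.56 = 39.33 in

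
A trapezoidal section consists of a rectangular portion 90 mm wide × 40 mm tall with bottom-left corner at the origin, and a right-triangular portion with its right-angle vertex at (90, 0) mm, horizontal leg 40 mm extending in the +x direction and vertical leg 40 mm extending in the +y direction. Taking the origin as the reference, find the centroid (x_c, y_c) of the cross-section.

x_c = 55.61 mm, y_c = 18.79 mm

Part | A | x̄ᵢ | ȳᵢ | A·x̄ᵢ | A·ȳᵢ
rectangular portion | 3600.00 | 45.00 | 20.00 | 162000.00 | 72000.00
triangular portion | 800.00 | 103.33 | 13.33 | 82666.67 | 10666.67
Σ | 4400.00 |  |  | 244666.67 | 82666.67
x_c = 244666.67 / 4400.00 = 55.61 mm
y_c = 82666.67 / 4400.00 = 18.79 mm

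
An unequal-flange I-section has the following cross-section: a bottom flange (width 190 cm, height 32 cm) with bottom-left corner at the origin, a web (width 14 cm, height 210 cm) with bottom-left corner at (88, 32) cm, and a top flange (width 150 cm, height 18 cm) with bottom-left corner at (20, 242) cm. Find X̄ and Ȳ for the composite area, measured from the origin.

bottom flange: A = 190 × 32 = 6080.00, centroid at (95.00, 16.00).
web: A = 14 × 210 = 2940.00, centroid at (95.00, 137.00).
top flange: A = 150 × 18 = 2700.00, centroid at (95.00, 251.00).
ΣA = 11720.00 cm²
ΣAX̄ = (6080.00)(95.00) + (2940.00)(95.00) + (2700.00)(95.00) = 1113400.00 cm³
ΣAȲ = (6080.00)(16.00) + (2940.00)(137.00) + (2700.00)(251.00) = 1177760.00 cm³
X̄ = 1113400.00 / 11720.00 = 95.00 cm
Ȳ = 1177760.00 / 11720.00 = 100.49 cm

X̄ = 95.00 cm, Ȳ = 100.49 cm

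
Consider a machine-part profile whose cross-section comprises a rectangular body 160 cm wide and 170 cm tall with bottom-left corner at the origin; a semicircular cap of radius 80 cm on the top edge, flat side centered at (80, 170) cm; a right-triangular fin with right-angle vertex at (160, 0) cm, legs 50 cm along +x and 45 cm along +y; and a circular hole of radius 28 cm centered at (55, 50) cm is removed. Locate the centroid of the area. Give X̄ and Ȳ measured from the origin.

Part | A | x̄ᵢ | ȳᵢ | A·x̄ᵢ | A·ȳᵢ
rectangular body | 27200.00 | 80.00 | 85.00 | 2176000.00 | 2312000.00
semicircular top | 10053.10 | 80.00 | 203.95 | 804247.72 | 2050359.74
triangular fin | 1125.00 | 176.67 | 15.00 | 198750.00 | 16875.00
hole | -2463.01 | 55.00 | 50.00 | -135465.48 | -123150.43
Σ | 35915.09 |  |  | 3043532.24 | 4256084.30
X̄ = 3043532.24 / 35915.09 = 84.74 cm
Ȳ = 4256084.30 / 35915.09 = 118.50 cm

X̄ = 84.74 cm, Ȳ = 118.50 cm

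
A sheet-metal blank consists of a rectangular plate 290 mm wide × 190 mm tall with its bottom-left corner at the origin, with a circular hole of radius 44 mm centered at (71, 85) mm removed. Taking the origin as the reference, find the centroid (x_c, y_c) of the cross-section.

plate: A = 290 × 190 = 55100.00, centroid at (145.00, 95.00).
hole: A = −π·44² = -6082.12, centroid at (71.00, 85.00).
ΣA = 49017.88 mm², ΣAx_c = 7557669.24 mm³, ΣAy_c = 4717519.51 mm³.
x_c = 7557669.24/49017.88 = 154.18 mm; y_c = 4717519.51/49017.88 = 96.24 mm.

x_c = 154.18 mm, y_c = 96.24 mm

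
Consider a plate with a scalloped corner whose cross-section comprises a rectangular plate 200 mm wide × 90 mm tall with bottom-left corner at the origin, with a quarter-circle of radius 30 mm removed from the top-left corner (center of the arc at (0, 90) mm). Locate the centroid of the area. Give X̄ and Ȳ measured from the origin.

plate: A = 200 × 90 = 18000.00, centroid at (100.00, 45.00).
removed quarter-circle: A = −¼π·30² = -706.86, centroid at (12.73, 77.27).
ΣA = 17293.14 mm²
ΣAX̄ = (18000.00)(100.00) + (-706.86)(12.73) = 1791000.00 mm³
ΣAȲ = (18000.00)(45.00) + (-706.86)(77.27) = 755382.75 mm³
X̄ = 1791000.00 / 17293.14 = 103.57 mm
Ȳ = 755382.75 / 17293.14 = 43.68 mm

X̄ = 103.57 mm, Ȳ = 43.68 mm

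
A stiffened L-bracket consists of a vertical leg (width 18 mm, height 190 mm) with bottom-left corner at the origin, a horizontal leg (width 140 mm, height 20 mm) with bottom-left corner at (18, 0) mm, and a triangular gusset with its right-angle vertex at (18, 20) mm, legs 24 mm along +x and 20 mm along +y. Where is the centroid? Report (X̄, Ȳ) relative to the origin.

X̄ = 43.87 mm, Ȳ = 55.62 mm

Part | A | x̄ᵢ | ȳᵢ | A·x̄ᵢ | A·ȳᵢ
vertical leg | 3420.00 | 9.00 | 95.00 | 30780.00 | 324900.00
horizontal leg | 2800.00 | 88.00 | 10.00 | 246400.00 | 28000.00
gusset | 240.00 | 26.00 | 26.67 | 6240.00 | 6400.00
Σ | 6460.00 |  |  | 283420.00 | 359300.00
X̄ = 283420.00 / 6460.00 = 43.87 mm
Ȳ = 359300.00 / 6460.00 = 55.62 mm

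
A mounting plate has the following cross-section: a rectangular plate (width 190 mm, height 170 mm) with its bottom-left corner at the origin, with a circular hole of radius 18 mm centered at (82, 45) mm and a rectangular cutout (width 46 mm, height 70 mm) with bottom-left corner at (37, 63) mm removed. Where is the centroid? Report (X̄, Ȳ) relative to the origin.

X̄ = 99.49 mm, Ȳ = 84.96 mm

plate: A = 190 × 170 = 32300.00, centroid at (95.00, 85.00).
hole 1: A = −π·18² = -1017.88, centroid at (82.00, 45.00).
hole 2: A = −(46 × 70) = -3220.00, centroid at (60.00, 98.00).
ΣA = 28062.12 mm²
ΣAX̄ = (32300.00)(95.00) + (-1017.88)(82.00) + (-3220.00)(60.00) = 2791834.17 mm³
ΣAȲ = (32300.00)(85.00) + (-1017.88)(45.00) + (-3220.00)(98.00) = 2384135.58 mm³
X̄ = 2791834.17 / 28062.12 = 99.49 mm
Ȳ = 2384135.58 / 28062.12 = 84.96 mm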